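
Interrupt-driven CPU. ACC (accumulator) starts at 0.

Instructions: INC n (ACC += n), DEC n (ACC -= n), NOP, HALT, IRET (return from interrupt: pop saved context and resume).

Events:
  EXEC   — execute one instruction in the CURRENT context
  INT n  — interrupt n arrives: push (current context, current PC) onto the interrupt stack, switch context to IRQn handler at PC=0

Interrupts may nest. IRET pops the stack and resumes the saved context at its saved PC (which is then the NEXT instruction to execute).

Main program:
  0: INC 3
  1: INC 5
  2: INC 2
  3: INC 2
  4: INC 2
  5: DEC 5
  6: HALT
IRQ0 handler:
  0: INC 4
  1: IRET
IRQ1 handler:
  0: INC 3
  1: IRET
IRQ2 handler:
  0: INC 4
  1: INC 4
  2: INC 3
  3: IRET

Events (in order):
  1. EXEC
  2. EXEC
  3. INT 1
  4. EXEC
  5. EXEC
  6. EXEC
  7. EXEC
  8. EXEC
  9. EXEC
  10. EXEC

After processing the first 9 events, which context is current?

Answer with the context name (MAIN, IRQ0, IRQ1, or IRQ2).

Answer: MAIN

Derivation:
Event 1 (EXEC): [MAIN] PC=0: INC 3 -> ACC=3
Event 2 (EXEC): [MAIN] PC=1: INC 5 -> ACC=8
Event 3 (INT 1): INT 1 arrives: push (MAIN, PC=2), enter IRQ1 at PC=0 (depth now 1)
Event 4 (EXEC): [IRQ1] PC=0: INC 3 -> ACC=11
Event 5 (EXEC): [IRQ1] PC=1: IRET -> resume MAIN at PC=2 (depth now 0)
Event 6 (EXEC): [MAIN] PC=2: INC 2 -> ACC=13
Event 7 (EXEC): [MAIN] PC=3: INC 2 -> ACC=15
Event 8 (EXEC): [MAIN] PC=4: INC 2 -> ACC=17
Event 9 (EXEC): [MAIN] PC=5: DEC 5 -> ACC=12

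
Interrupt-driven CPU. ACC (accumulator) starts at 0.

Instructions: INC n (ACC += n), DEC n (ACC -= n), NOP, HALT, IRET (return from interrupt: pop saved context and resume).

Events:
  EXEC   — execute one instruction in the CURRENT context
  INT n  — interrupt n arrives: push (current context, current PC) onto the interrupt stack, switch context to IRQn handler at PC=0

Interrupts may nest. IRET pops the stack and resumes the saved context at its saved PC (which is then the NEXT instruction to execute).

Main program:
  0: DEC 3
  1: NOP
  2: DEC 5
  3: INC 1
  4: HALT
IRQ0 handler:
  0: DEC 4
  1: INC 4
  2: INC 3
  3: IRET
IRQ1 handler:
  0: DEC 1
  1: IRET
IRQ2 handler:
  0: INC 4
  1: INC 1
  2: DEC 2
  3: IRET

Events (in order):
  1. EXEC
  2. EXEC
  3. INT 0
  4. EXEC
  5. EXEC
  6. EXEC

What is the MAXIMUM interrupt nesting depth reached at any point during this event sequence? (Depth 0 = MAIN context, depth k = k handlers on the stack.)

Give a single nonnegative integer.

Event 1 (EXEC): [MAIN] PC=0: DEC 3 -> ACC=-3 [depth=0]
Event 2 (EXEC): [MAIN] PC=1: NOP [depth=0]
Event 3 (INT 0): INT 0 arrives: push (MAIN, PC=2), enter IRQ0 at PC=0 (depth now 1) [depth=1]
Event 4 (EXEC): [IRQ0] PC=0: DEC 4 -> ACC=-7 [depth=1]
Event 5 (EXEC): [IRQ0] PC=1: INC 4 -> ACC=-3 [depth=1]
Event 6 (EXEC): [IRQ0] PC=2: INC 3 -> ACC=0 [depth=1]
Max depth observed: 1

Answer: 1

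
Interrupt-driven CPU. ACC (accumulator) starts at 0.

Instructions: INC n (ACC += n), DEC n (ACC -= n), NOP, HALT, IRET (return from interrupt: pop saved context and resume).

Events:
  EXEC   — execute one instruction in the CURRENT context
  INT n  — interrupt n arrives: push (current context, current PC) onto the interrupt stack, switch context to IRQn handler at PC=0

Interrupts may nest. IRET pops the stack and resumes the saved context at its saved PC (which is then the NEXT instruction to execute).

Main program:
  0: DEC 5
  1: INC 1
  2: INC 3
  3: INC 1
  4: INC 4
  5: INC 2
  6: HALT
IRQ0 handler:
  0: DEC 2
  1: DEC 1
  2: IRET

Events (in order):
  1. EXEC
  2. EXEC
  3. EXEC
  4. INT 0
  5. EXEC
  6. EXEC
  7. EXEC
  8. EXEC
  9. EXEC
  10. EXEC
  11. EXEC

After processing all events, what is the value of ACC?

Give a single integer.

Event 1 (EXEC): [MAIN] PC=0: DEC 5 -> ACC=-5
Event 2 (EXEC): [MAIN] PC=1: INC 1 -> ACC=-4
Event 3 (EXEC): [MAIN] PC=2: INC 3 -> ACC=-1
Event 4 (INT 0): INT 0 arrives: push (MAIN, PC=3), enter IRQ0 at PC=0 (depth now 1)
Event 5 (EXEC): [IRQ0] PC=0: DEC 2 -> ACC=-3
Event 6 (EXEC): [IRQ0] PC=1: DEC 1 -> ACC=-4
Event 7 (EXEC): [IRQ0] PC=2: IRET -> resume MAIN at PC=3 (depth now 0)
Event 8 (EXEC): [MAIN] PC=3: INC 1 -> ACC=-3
Event 9 (EXEC): [MAIN] PC=4: INC 4 -> ACC=1
Event 10 (EXEC): [MAIN] PC=5: INC 2 -> ACC=3
Event 11 (EXEC): [MAIN] PC=6: HALT

Answer: 3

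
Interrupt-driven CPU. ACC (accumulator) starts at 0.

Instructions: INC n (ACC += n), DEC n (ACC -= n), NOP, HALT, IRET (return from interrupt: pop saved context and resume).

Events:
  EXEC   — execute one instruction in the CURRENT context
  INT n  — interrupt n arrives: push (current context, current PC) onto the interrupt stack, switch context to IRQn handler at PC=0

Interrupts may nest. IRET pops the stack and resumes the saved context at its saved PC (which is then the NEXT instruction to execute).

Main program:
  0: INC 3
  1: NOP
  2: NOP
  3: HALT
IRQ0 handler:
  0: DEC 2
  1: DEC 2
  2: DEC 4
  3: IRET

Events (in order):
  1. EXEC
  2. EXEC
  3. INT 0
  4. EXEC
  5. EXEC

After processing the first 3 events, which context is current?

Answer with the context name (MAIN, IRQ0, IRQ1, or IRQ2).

Event 1 (EXEC): [MAIN] PC=0: INC 3 -> ACC=3
Event 2 (EXEC): [MAIN] PC=1: NOP
Event 3 (INT 0): INT 0 arrives: push (MAIN, PC=2), enter IRQ0 at PC=0 (depth now 1)

Answer: IRQ0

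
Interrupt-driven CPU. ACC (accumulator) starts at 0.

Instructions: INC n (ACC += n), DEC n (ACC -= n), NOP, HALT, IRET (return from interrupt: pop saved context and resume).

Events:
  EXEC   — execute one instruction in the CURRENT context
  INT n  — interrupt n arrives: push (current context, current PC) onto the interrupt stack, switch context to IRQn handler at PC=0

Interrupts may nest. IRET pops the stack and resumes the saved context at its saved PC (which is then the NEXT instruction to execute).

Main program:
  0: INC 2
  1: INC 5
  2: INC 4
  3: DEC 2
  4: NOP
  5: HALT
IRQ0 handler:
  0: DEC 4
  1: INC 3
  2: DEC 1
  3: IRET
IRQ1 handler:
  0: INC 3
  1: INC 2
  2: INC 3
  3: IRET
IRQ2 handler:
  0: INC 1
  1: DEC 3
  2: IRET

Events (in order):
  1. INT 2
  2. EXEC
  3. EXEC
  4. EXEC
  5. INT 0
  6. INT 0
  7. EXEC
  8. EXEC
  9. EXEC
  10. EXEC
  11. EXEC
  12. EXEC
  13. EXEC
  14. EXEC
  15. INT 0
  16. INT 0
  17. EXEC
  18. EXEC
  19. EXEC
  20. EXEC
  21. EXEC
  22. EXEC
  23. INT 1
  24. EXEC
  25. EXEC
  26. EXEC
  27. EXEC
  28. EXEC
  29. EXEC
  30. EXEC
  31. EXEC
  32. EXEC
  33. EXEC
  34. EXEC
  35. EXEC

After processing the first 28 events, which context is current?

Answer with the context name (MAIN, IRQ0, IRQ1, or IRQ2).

Event 1 (INT 2): INT 2 arrives: push (MAIN, PC=0), enter IRQ2 at PC=0 (depth now 1)
Event 2 (EXEC): [IRQ2] PC=0: INC 1 -> ACC=1
Event 3 (EXEC): [IRQ2] PC=1: DEC 3 -> ACC=-2
Event 4 (EXEC): [IRQ2] PC=2: IRET -> resume MAIN at PC=0 (depth now 0)
Event 5 (INT 0): INT 0 arrives: push (MAIN, PC=0), enter IRQ0 at PC=0 (depth now 1)
Event 6 (INT 0): INT 0 arrives: push (IRQ0, PC=0), enter IRQ0 at PC=0 (depth now 2)
Event 7 (EXEC): [IRQ0] PC=0: DEC 4 -> ACC=-6
Event 8 (EXEC): [IRQ0] PC=1: INC 3 -> ACC=-3
Event 9 (EXEC): [IRQ0] PC=2: DEC 1 -> ACC=-4
Event 10 (EXEC): [IRQ0] PC=3: IRET -> resume IRQ0 at PC=0 (depth now 1)
Event 11 (EXEC): [IRQ0] PC=0: DEC 4 -> ACC=-8
Event 12 (EXEC): [IRQ0] PC=1: INC 3 -> ACC=-5
Event 13 (EXEC): [IRQ0] PC=2: DEC 1 -> ACC=-6
Event 14 (EXEC): [IRQ0] PC=3: IRET -> resume MAIN at PC=0 (depth now 0)
Event 15 (INT 0): INT 0 arrives: push (MAIN, PC=0), enter IRQ0 at PC=0 (depth now 1)
Event 16 (INT 0): INT 0 arrives: push (IRQ0, PC=0), enter IRQ0 at PC=0 (depth now 2)
Event 17 (EXEC): [IRQ0] PC=0: DEC 4 -> ACC=-10
Event 18 (EXEC): [IRQ0] PC=1: INC 3 -> ACC=-7
Event 19 (EXEC): [IRQ0] PC=2: DEC 1 -> ACC=-8
Event 20 (EXEC): [IRQ0] PC=3: IRET -> resume IRQ0 at PC=0 (depth now 1)
Event 21 (EXEC): [IRQ0] PC=0: DEC 4 -> ACC=-12
Event 22 (EXEC): [IRQ0] PC=1: INC 3 -> ACC=-9
Event 23 (INT 1): INT 1 arrives: push (IRQ0, PC=2), enter IRQ1 at PC=0 (depth now 2)
Event 24 (EXEC): [IRQ1] PC=0: INC 3 -> ACC=-6
Event 25 (EXEC): [IRQ1] PC=1: INC 2 -> ACC=-4
Event 26 (EXEC): [IRQ1] PC=2: INC 3 -> ACC=-1
Event 27 (EXEC): [IRQ1] PC=3: IRET -> resume IRQ0 at PC=2 (depth now 1)
Event 28 (EXEC): [IRQ0] PC=2: DEC 1 -> ACC=-2

Answer: IRQ0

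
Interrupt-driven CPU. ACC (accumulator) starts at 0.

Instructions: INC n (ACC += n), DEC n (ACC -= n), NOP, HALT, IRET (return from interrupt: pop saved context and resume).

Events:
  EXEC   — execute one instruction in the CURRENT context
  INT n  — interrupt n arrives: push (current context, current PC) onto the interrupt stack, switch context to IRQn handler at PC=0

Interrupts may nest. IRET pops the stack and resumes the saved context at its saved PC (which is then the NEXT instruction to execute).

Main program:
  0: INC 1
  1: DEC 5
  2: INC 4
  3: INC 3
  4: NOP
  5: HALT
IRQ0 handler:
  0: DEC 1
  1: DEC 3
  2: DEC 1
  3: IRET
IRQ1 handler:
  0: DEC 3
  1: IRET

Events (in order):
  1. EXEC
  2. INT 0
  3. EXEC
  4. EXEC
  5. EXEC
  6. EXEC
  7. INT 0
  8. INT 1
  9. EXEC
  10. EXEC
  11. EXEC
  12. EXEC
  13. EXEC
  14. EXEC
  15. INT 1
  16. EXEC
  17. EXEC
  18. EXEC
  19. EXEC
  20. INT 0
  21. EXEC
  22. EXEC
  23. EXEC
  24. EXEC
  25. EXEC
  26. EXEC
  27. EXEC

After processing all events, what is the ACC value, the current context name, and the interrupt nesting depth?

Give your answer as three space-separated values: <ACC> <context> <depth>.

Answer: -18 MAIN 0

Derivation:
Event 1 (EXEC): [MAIN] PC=0: INC 1 -> ACC=1
Event 2 (INT 0): INT 0 arrives: push (MAIN, PC=1), enter IRQ0 at PC=0 (depth now 1)
Event 3 (EXEC): [IRQ0] PC=0: DEC 1 -> ACC=0
Event 4 (EXEC): [IRQ0] PC=1: DEC 3 -> ACC=-3
Event 5 (EXEC): [IRQ0] PC=2: DEC 1 -> ACC=-4
Event 6 (EXEC): [IRQ0] PC=3: IRET -> resume MAIN at PC=1 (depth now 0)
Event 7 (INT 0): INT 0 arrives: push (MAIN, PC=1), enter IRQ0 at PC=0 (depth now 1)
Event 8 (INT 1): INT 1 arrives: push (IRQ0, PC=0), enter IRQ1 at PC=0 (depth now 2)
Event 9 (EXEC): [IRQ1] PC=0: DEC 3 -> ACC=-7
Event 10 (EXEC): [IRQ1] PC=1: IRET -> resume IRQ0 at PC=0 (depth now 1)
Event 11 (EXEC): [IRQ0] PC=0: DEC 1 -> ACC=-8
Event 12 (EXEC): [IRQ0] PC=1: DEC 3 -> ACC=-11
Event 13 (EXEC): [IRQ0] PC=2: DEC 1 -> ACC=-12
Event 14 (EXEC): [IRQ0] PC=3: IRET -> resume MAIN at PC=1 (depth now 0)
Event 15 (INT 1): INT 1 arrives: push (MAIN, PC=1), enter IRQ1 at PC=0 (depth now 1)
Event 16 (EXEC): [IRQ1] PC=0: DEC 3 -> ACC=-15
Event 17 (EXEC): [IRQ1] PC=1: IRET -> resume MAIN at PC=1 (depth now 0)
Event 18 (EXEC): [MAIN] PC=1: DEC 5 -> ACC=-20
Event 19 (EXEC): [MAIN] PC=2: INC 4 -> ACC=-16
Event 20 (INT 0): INT 0 arrives: push (MAIN, PC=3), enter IRQ0 at PC=0 (depth now 1)
Event 21 (EXEC): [IRQ0] PC=0: DEC 1 -> ACC=-17
Event 22 (EXEC): [IRQ0] PC=1: DEC 3 -> ACC=-20
Event 23 (EXEC): [IRQ0] PC=2: DEC 1 -> ACC=-21
Event 24 (EXEC): [IRQ0] PC=3: IRET -> resume MAIN at PC=3 (depth now 0)
Event 25 (EXEC): [MAIN] PC=3: INC 3 -> ACC=-18
Event 26 (EXEC): [MAIN] PC=4: NOP
Event 27 (EXEC): [MAIN] PC=5: HALT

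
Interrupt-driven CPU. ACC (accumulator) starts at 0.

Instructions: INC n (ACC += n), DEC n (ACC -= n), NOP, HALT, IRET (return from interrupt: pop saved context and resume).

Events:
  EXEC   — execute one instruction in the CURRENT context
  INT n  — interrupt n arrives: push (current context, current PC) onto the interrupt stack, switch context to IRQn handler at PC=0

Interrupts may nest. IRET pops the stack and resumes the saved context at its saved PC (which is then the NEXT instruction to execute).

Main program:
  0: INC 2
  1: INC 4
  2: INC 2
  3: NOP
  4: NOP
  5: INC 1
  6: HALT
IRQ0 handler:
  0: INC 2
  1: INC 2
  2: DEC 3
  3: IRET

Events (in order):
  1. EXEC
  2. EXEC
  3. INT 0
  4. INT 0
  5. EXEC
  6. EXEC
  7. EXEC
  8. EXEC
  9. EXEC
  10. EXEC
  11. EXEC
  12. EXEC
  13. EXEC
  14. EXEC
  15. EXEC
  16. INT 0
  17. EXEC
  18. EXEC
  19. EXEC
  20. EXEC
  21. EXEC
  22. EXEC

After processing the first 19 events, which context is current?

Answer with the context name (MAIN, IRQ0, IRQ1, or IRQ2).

Answer: IRQ0

Derivation:
Event 1 (EXEC): [MAIN] PC=0: INC 2 -> ACC=2
Event 2 (EXEC): [MAIN] PC=1: INC 4 -> ACC=6
Event 3 (INT 0): INT 0 arrives: push (MAIN, PC=2), enter IRQ0 at PC=0 (depth now 1)
Event 4 (INT 0): INT 0 arrives: push (IRQ0, PC=0), enter IRQ0 at PC=0 (depth now 2)
Event 5 (EXEC): [IRQ0] PC=0: INC 2 -> ACC=8
Event 6 (EXEC): [IRQ0] PC=1: INC 2 -> ACC=10
Event 7 (EXEC): [IRQ0] PC=2: DEC 3 -> ACC=7
Event 8 (EXEC): [IRQ0] PC=3: IRET -> resume IRQ0 at PC=0 (depth now 1)
Event 9 (EXEC): [IRQ0] PC=0: INC 2 -> ACC=9
Event 10 (EXEC): [IRQ0] PC=1: INC 2 -> ACC=11
Event 11 (EXEC): [IRQ0] PC=2: DEC 3 -> ACC=8
Event 12 (EXEC): [IRQ0] PC=3: IRET -> resume MAIN at PC=2 (depth now 0)
Event 13 (EXEC): [MAIN] PC=2: INC 2 -> ACC=10
Event 14 (EXEC): [MAIN] PC=3: NOP
Event 15 (EXEC): [MAIN] PC=4: NOP
Event 16 (INT 0): INT 0 arrives: push (MAIN, PC=5), enter IRQ0 at PC=0 (depth now 1)
Event 17 (EXEC): [IRQ0] PC=0: INC 2 -> ACC=12
Event 18 (EXEC): [IRQ0] PC=1: INC 2 -> ACC=14
Event 19 (EXEC): [IRQ0] PC=2: DEC 3 -> ACC=11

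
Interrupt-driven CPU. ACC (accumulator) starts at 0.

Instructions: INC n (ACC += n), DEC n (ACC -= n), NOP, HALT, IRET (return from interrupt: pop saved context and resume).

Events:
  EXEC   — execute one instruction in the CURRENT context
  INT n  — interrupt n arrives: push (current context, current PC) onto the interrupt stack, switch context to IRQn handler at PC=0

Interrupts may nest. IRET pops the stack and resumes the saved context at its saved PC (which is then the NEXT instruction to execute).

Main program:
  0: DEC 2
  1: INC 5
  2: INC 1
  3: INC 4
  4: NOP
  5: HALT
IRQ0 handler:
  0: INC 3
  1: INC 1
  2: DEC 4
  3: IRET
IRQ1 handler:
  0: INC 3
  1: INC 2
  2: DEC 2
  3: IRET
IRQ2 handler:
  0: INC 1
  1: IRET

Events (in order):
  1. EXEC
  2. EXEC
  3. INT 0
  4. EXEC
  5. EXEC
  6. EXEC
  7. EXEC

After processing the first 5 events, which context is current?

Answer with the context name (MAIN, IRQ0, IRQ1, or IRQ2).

Answer: IRQ0

Derivation:
Event 1 (EXEC): [MAIN] PC=0: DEC 2 -> ACC=-2
Event 2 (EXEC): [MAIN] PC=1: INC 5 -> ACC=3
Event 3 (INT 0): INT 0 arrives: push (MAIN, PC=2), enter IRQ0 at PC=0 (depth now 1)
Event 4 (EXEC): [IRQ0] PC=0: INC 3 -> ACC=6
Event 5 (EXEC): [IRQ0] PC=1: INC 1 -> ACC=7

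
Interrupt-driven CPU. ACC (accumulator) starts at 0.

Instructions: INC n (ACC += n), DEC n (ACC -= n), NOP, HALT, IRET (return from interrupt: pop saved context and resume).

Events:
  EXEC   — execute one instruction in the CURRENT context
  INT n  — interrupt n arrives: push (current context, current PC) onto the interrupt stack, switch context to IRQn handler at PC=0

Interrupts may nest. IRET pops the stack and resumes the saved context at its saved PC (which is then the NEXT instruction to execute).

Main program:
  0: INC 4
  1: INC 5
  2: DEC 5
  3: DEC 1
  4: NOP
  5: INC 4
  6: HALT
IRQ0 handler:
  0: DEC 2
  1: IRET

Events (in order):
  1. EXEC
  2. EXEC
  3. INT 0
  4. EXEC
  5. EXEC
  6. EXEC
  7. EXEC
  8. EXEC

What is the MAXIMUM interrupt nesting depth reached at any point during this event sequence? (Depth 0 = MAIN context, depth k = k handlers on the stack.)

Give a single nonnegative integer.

Answer: 1

Derivation:
Event 1 (EXEC): [MAIN] PC=0: INC 4 -> ACC=4 [depth=0]
Event 2 (EXEC): [MAIN] PC=1: INC 5 -> ACC=9 [depth=0]
Event 3 (INT 0): INT 0 arrives: push (MAIN, PC=2), enter IRQ0 at PC=0 (depth now 1) [depth=1]
Event 4 (EXEC): [IRQ0] PC=0: DEC 2 -> ACC=7 [depth=1]
Event 5 (EXEC): [IRQ0] PC=1: IRET -> resume MAIN at PC=2 (depth now 0) [depth=0]
Event 6 (EXEC): [MAIN] PC=2: DEC 5 -> ACC=2 [depth=0]
Event 7 (EXEC): [MAIN] PC=3: DEC 1 -> ACC=1 [depth=0]
Event 8 (EXEC): [MAIN] PC=4: NOP [depth=0]
Max depth observed: 1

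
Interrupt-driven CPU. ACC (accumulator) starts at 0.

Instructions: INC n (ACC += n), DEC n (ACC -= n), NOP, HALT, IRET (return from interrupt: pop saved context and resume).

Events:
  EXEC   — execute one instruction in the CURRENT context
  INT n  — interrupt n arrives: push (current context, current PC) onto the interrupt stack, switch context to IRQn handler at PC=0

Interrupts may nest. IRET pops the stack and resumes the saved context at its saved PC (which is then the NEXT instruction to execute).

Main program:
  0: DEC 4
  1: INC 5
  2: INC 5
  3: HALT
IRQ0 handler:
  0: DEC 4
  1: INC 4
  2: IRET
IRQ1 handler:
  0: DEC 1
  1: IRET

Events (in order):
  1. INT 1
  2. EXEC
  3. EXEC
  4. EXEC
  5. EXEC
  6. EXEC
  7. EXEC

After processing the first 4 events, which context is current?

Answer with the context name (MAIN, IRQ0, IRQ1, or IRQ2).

Answer: MAIN

Derivation:
Event 1 (INT 1): INT 1 arrives: push (MAIN, PC=0), enter IRQ1 at PC=0 (depth now 1)
Event 2 (EXEC): [IRQ1] PC=0: DEC 1 -> ACC=-1
Event 3 (EXEC): [IRQ1] PC=1: IRET -> resume MAIN at PC=0 (depth now 0)
Event 4 (EXEC): [MAIN] PC=0: DEC 4 -> ACC=-5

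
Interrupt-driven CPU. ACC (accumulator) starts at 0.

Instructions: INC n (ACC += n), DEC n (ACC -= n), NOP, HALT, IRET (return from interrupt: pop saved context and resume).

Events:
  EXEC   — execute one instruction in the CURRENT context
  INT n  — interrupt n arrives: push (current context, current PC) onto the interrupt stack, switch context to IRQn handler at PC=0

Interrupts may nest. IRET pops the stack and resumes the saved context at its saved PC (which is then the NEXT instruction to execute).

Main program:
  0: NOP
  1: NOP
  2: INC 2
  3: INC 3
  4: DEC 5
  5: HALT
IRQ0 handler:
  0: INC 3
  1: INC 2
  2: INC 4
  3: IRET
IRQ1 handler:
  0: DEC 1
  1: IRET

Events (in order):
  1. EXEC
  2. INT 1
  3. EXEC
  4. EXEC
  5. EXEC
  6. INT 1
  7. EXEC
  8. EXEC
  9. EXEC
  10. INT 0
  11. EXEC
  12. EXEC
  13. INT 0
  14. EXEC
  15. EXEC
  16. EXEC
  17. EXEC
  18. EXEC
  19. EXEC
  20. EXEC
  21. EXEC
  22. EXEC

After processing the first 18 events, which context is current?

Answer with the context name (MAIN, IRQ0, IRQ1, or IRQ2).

Answer: IRQ0

Derivation:
Event 1 (EXEC): [MAIN] PC=0: NOP
Event 2 (INT 1): INT 1 arrives: push (MAIN, PC=1), enter IRQ1 at PC=0 (depth now 1)
Event 3 (EXEC): [IRQ1] PC=0: DEC 1 -> ACC=-1
Event 4 (EXEC): [IRQ1] PC=1: IRET -> resume MAIN at PC=1 (depth now 0)
Event 5 (EXEC): [MAIN] PC=1: NOP
Event 6 (INT 1): INT 1 arrives: push (MAIN, PC=2), enter IRQ1 at PC=0 (depth now 1)
Event 7 (EXEC): [IRQ1] PC=0: DEC 1 -> ACC=-2
Event 8 (EXEC): [IRQ1] PC=1: IRET -> resume MAIN at PC=2 (depth now 0)
Event 9 (EXEC): [MAIN] PC=2: INC 2 -> ACC=0
Event 10 (INT 0): INT 0 arrives: push (MAIN, PC=3), enter IRQ0 at PC=0 (depth now 1)
Event 11 (EXEC): [IRQ0] PC=0: INC 3 -> ACC=3
Event 12 (EXEC): [IRQ0] PC=1: INC 2 -> ACC=5
Event 13 (INT 0): INT 0 arrives: push (IRQ0, PC=2), enter IRQ0 at PC=0 (depth now 2)
Event 14 (EXEC): [IRQ0] PC=0: INC 3 -> ACC=8
Event 15 (EXEC): [IRQ0] PC=1: INC 2 -> ACC=10
Event 16 (EXEC): [IRQ0] PC=2: INC 4 -> ACC=14
Event 17 (EXEC): [IRQ0] PC=3: IRET -> resume IRQ0 at PC=2 (depth now 1)
Event 18 (EXEC): [IRQ0] PC=2: INC 4 -> ACC=18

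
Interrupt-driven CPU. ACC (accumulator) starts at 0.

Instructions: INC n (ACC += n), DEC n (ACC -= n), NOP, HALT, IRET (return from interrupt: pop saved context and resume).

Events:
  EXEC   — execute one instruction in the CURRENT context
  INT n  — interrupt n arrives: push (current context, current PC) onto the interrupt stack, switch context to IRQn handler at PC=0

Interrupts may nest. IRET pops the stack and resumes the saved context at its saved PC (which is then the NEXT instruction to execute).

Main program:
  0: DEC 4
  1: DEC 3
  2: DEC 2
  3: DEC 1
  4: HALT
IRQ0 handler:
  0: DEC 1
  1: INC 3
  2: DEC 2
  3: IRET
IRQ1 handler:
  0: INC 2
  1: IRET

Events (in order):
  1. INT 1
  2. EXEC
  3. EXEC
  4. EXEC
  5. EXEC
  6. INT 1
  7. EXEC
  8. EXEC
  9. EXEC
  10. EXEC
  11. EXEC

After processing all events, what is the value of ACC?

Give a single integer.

Answer: -6

Derivation:
Event 1 (INT 1): INT 1 arrives: push (MAIN, PC=0), enter IRQ1 at PC=0 (depth now 1)
Event 2 (EXEC): [IRQ1] PC=0: INC 2 -> ACC=2
Event 3 (EXEC): [IRQ1] PC=1: IRET -> resume MAIN at PC=0 (depth now 0)
Event 4 (EXEC): [MAIN] PC=0: DEC 4 -> ACC=-2
Event 5 (EXEC): [MAIN] PC=1: DEC 3 -> ACC=-5
Event 6 (INT 1): INT 1 arrives: push (MAIN, PC=2), enter IRQ1 at PC=0 (depth now 1)
Event 7 (EXEC): [IRQ1] PC=0: INC 2 -> ACC=-3
Event 8 (EXEC): [IRQ1] PC=1: IRET -> resume MAIN at PC=2 (depth now 0)
Event 9 (EXEC): [MAIN] PC=2: DEC 2 -> ACC=-5
Event 10 (EXEC): [MAIN] PC=3: DEC 1 -> ACC=-6
Event 11 (EXEC): [MAIN] PC=4: HALT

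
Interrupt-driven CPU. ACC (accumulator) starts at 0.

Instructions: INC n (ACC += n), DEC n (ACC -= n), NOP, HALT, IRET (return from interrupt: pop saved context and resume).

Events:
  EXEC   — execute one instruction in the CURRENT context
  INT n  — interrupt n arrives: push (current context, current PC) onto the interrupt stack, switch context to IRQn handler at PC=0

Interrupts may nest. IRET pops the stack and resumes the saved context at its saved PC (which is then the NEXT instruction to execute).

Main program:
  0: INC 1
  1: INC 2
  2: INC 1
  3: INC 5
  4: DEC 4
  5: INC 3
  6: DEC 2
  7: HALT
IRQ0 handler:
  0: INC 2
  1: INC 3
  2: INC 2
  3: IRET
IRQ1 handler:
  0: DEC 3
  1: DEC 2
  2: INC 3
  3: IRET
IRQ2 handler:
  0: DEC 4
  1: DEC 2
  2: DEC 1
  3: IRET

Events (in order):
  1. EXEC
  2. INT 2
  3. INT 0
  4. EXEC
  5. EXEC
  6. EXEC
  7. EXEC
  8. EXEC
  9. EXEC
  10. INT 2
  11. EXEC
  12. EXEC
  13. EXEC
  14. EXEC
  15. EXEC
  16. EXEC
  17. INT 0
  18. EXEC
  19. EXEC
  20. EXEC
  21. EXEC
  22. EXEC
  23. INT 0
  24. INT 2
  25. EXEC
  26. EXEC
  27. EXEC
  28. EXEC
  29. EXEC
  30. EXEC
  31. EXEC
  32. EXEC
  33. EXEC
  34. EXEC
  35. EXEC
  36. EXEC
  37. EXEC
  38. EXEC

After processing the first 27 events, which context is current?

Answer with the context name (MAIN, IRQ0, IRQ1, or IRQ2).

Event 1 (EXEC): [MAIN] PC=0: INC 1 -> ACC=1
Event 2 (INT 2): INT 2 arrives: push (MAIN, PC=1), enter IRQ2 at PC=0 (depth now 1)
Event 3 (INT 0): INT 0 arrives: push (IRQ2, PC=0), enter IRQ0 at PC=0 (depth now 2)
Event 4 (EXEC): [IRQ0] PC=0: INC 2 -> ACC=3
Event 5 (EXEC): [IRQ0] PC=1: INC 3 -> ACC=6
Event 6 (EXEC): [IRQ0] PC=2: INC 2 -> ACC=8
Event 7 (EXEC): [IRQ0] PC=3: IRET -> resume IRQ2 at PC=0 (depth now 1)
Event 8 (EXEC): [IRQ2] PC=0: DEC 4 -> ACC=4
Event 9 (EXEC): [IRQ2] PC=1: DEC 2 -> ACC=2
Event 10 (INT 2): INT 2 arrives: push (IRQ2, PC=2), enter IRQ2 at PC=0 (depth now 2)
Event 11 (EXEC): [IRQ2] PC=0: DEC 4 -> ACC=-2
Event 12 (EXEC): [IRQ2] PC=1: DEC 2 -> ACC=-4
Event 13 (EXEC): [IRQ2] PC=2: DEC 1 -> ACC=-5
Event 14 (EXEC): [IRQ2] PC=3: IRET -> resume IRQ2 at PC=2 (depth now 1)
Event 15 (EXEC): [IRQ2] PC=2: DEC 1 -> ACC=-6
Event 16 (EXEC): [IRQ2] PC=3: IRET -> resume MAIN at PC=1 (depth now 0)
Event 17 (INT 0): INT 0 arrives: push (MAIN, PC=1), enter IRQ0 at PC=0 (depth now 1)
Event 18 (EXEC): [IRQ0] PC=0: INC 2 -> ACC=-4
Event 19 (EXEC): [IRQ0] PC=1: INC 3 -> ACC=-1
Event 20 (EXEC): [IRQ0] PC=2: INC 2 -> ACC=1
Event 21 (EXEC): [IRQ0] PC=3: IRET -> resume MAIN at PC=1 (depth now 0)
Event 22 (EXEC): [MAIN] PC=1: INC 2 -> ACC=3
Event 23 (INT 0): INT 0 arrives: push (MAIN, PC=2), enter IRQ0 at PC=0 (depth now 1)
Event 24 (INT 2): INT 2 arrives: push (IRQ0, PC=0), enter IRQ2 at PC=0 (depth now 2)
Event 25 (EXEC): [IRQ2] PC=0: DEC 4 -> ACC=-1
Event 26 (EXEC): [IRQ2] PC=1: DEC 2 -> ACC=-3
Event 27 (EXEC): [IRQ2] PC=2: DEC 1 -> ACC=-4

Answer: IRQ2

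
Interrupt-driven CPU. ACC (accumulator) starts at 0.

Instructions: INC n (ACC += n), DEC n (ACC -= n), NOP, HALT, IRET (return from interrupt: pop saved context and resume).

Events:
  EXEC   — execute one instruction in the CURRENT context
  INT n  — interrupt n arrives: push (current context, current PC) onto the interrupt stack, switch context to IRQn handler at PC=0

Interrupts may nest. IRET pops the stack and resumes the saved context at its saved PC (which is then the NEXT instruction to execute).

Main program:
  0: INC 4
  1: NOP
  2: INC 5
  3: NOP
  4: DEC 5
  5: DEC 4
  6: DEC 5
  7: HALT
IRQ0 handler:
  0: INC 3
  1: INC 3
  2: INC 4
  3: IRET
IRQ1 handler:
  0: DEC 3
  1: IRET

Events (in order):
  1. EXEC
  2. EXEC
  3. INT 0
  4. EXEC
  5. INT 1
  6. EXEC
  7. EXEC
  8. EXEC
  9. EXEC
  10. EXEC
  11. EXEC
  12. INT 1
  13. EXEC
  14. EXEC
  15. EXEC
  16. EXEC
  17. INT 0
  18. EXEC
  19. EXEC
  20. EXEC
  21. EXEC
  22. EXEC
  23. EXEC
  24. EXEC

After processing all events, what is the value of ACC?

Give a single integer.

Event 1 (EXEC): [MAIN] PC=0: INC 4 -> ACC=4
Event 2 (EXEC): [MAIN] PC=1: NOP
Event 3 (INT 0): INT 0 arrives: push (MAIN, PC=2), enter IRQ0 at PC=0 (depth now 1)
Event 4 (EXEC): [IRQ0] PC=0: INC 3 -> ACC=7
Event 5 (INT 1): INT 1 arrives: push (IRQ0, PC=1), enter IRQ1 at PC=0 (depth now 2)
Event 6 (EXEC): [IRQ1] PC=0: DEC 3 -> ACC=4
Event 7 (EXEC): [IRQ1] PC=1: IRET -> resume IRQ0 at PC=1 (depth now 1)
Event 8 (EXEC): [IRQ0] PC=1: INC 3 -> ACC=7
Event 9 (EXEC): [IRQ0] PC=2: INC 4 -> ACC=11
Event 10 (EXEC): [IRQ0] PC=3: IRET -> resume MAIN at PC=2 (depth now 0)
Event 11 (EXEC): [MAIN] PC=2: INC 5 -> ACC=16
Event 12 (INT 1): INT 1 arrives: push (MAIN, PC=3), enter IRQ1 at PC=0 (depth now 1)
Event 13 (EXEC): [IRQ1] PC=0: DEC 3 -> ACC=13
Event 14 (EXEC): [IRQ1] PC=1: IRET -> resume MAIN at PC=3 (depth now 0)
Event 15 (EXEC): [MAIN] PC=3: NOP
Event 16 (EXEC): [MAIN] PC=4: DEC 5 -> ACC=8
Event 17 (INT 0): INT 0 arrives: push (MAIN, PC=5), enter IRQ0 at PC=0 (depth now 1)
Event 18 (EXEC): [IRQ0] PC=0: INC 3 -> ACC=11
Event 19 (EXEC): [IRQ0] PC=1: INC 3 -> ACC=14
Event 20 (EXEC): [IRQ0] PC=2: INC 4 -> ACC=18
Event 21 (EXEC): [IRQ0] PC=3: IRET -> resume MAIN at PC=5 (depth now 0)
Event 22 (EXEC): [MAIN] PC=5: DEC 4 -> ACC=14
Event 23 (EXEC): [MAIN] PC=6: DEC 5 -> ACC=9
Event 24 (EXEC): [MAIN] PC=7: HALT

Answer: 9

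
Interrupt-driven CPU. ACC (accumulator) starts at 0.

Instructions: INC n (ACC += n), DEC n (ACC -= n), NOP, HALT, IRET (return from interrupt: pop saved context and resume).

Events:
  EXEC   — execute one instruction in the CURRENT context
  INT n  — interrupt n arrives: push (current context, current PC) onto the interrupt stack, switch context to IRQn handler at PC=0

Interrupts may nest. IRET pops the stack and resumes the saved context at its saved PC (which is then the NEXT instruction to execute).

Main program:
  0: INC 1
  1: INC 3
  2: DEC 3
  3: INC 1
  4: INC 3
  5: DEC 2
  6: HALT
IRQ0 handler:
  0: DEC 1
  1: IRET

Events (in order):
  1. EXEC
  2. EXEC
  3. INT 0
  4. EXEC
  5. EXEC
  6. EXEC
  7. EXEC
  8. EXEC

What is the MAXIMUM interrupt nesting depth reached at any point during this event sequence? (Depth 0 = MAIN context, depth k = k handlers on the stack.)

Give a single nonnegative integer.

Answer: 1

Derivation:
Event 1 (EXEC): [MAIN] PC=0: INC 1 -> ACC=1 [depth=0]
Event 2 (EXEC): [MAIN] PC=1: INC 3 -> ACC=4 [depth=0]
Event 3 (INT 0): INT 0 arrives: push (MAIN, PC=2), enter IRQ0 at PC=0 (depth now 1) [depth=1]
Event 4 (EXEC): [IRQ0] PC=0: DEC 1 -> ACC=3 [depth=1]
Event 5 (EXEC): [IRQ0] PC=1: IRET -> resume MAIN at PC=2 (depth now 0) [depth=0]
Event 6 (EXEC): [MAIN] PC=2: DEC 3 -> ACC=0 [depth=0]
Event 7 (EXEC): [MAIN] PC=3: INC 1 -> ACC=1 [depth=0]
Event 8 (EXEC): [MAIN] PC=4: INC 3 -> ACC=4 [depth=0]
Max depth observed: 1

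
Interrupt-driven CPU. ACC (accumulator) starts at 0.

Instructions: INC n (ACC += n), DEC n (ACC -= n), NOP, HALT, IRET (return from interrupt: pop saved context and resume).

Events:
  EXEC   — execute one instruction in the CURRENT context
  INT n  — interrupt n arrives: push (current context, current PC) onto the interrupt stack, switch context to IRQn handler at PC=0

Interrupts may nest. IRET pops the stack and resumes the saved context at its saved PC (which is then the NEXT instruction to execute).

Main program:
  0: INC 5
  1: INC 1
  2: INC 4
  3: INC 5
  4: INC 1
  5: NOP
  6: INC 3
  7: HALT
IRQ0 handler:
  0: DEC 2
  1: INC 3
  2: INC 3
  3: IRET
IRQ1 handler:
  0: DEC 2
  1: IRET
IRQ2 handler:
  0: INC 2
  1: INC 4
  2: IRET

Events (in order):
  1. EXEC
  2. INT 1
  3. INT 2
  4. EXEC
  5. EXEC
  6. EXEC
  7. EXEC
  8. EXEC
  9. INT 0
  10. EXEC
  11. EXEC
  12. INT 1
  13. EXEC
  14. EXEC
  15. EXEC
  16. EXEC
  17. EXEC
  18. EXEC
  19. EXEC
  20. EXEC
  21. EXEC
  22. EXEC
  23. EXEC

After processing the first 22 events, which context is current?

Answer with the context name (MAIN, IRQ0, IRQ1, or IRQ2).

Event 1 (EXEC): [MAIN] PC=0: INC 5 -> ACC=5
Event 2 (INT 1): INT 1 arrives: push (MAIN, PC=1), enter IRQ1 at PC=0 (depth now 1)
Event 3 (INT 2): INT 2 arrives: push (IRQ1, PC=0), enter IRQ2 at PC=0 (depth now 2)
Event 4 (EXEC): [IRQ2] PC=0: INC 2 -> ACC=7
Event 5 (EXEC): [IRQ2] PC=1: INC 4 -> ACC=11
Event 6 (EXEC): [IRQ2] PC=2: IRET -> resume IRQ1 at PC=0 (depth now 1)
Event 7 (EXEC): [IRQ1] PC=0: DEC 2 -> ACC=9
Event 8 (EXEC): [IRQ1] PC=1: IRET -> resume MAIN at PC=1 (depth now 0)
Event 9 (INT 0): INT 0 arrives: push (MAIN, PC=1), enter IRQ0 at PC=0 (depth now 1)
Event 10 (EXEC): [IRQ0] PC=0: DEC 2 -> ACC=7
Event 11 (EXEC): [IRQ0] PC=1: INC 3 -> ACC=10
Event 12 (INT 1): INT 1 arrives: push (IRQ0, PC=2), enter IRQ1 at PC=0 (depth now 2)
Event 13 (EXEC): [IRQ1] PC=0: DEC 2 -> ACC=8
Event 14 (EXEC): [IRQ1] PC=1: IRET -> resume IRQ0 at PC=2 (depth now 1)
Event 15 (EXEC): [IRQ0] PC=2: INC 3 -> ACC=11
Event 16 (EXEC): [IRQ0] PC=3: IRET -> resume MAIN at PC=1 (depth now 0)
Event 17 (EXEC): [MAIN] PC=1: INC 1 -> ACC=12
Event 18 (EXEC): [MAIN] PC=2: INC 4 -> ACC=16
Event 19 (EXEC): [MAIN] PC=3: INC 5 -> ACC=21
Event 20 (EXEC): [MAIN] PC=4: INC 1 -> ACC=22
Event 21 (EXEC): [MAIN] PC=5: NOP
Event 22 (EXEC): [MAIN] PC=6: INC 3 -> ACC=25

Answer: MAIN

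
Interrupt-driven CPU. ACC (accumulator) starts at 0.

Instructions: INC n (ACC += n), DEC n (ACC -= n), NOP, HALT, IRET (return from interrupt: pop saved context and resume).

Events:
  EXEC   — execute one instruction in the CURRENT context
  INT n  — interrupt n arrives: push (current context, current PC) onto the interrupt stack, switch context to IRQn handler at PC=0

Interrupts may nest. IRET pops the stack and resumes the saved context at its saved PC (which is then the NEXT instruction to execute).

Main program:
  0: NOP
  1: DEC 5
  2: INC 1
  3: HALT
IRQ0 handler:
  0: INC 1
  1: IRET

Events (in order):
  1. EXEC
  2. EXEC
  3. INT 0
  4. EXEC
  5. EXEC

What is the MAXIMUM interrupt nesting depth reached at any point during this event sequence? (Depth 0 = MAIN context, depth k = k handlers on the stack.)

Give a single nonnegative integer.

Event 1 (EXEC): [MAIN] PC=0: NOP [depth=0]
Event 2 (EXEC): [MAIN] PC=1: DEC 5 -> ACC=-5 [depth=0]
Event 3 (INT 0): INT 0 arrives: push (MAIN, PC=2), enter IRQ0 at PC=0 (depth now 1) [depth=1]
Event 4 (EXEC): [IRQ0] PC=0: INC 1 -> ACC=-4 [depth=1]
Event 5 (EXEC): [IRQ0] PC=1: IRET -> resume MAIN at PC=2 (depth now 0) [depth=0]
Max depth observed: 1

Answer: 1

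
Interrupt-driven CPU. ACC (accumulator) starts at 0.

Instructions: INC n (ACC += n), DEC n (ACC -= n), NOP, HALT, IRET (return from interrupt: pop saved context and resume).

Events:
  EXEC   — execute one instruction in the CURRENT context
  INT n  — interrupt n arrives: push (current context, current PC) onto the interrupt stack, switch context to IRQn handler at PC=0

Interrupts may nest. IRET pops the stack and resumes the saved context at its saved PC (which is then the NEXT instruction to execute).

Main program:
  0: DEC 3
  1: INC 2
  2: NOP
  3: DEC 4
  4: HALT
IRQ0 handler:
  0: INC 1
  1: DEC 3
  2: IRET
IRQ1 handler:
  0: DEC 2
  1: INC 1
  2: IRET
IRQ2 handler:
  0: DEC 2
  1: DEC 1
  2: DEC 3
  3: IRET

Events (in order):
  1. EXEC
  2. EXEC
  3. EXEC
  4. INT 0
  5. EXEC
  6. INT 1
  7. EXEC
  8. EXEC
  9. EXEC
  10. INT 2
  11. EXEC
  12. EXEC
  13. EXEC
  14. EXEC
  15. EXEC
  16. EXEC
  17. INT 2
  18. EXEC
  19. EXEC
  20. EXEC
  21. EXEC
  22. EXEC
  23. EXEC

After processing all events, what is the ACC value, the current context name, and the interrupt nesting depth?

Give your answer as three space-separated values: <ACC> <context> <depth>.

Answer: -20 MAIN 0

Derivation:
Event 1 (EXEC): [MAIN] PC=0: DEC 3 -> ACC=-3
Event 2 (EXEC): [MAIN] PC=1: INC 2 -> ACC=-1
Event 3 (EXEC): [MAIN] PC=2: NOP
Event 4 (INT 0): INT 0 arrives: push (MAIN, PC=3), enter IRQ0 at PC=0 (depth now 1)
Event 5 (EXEC): [IRQ0] PC=0: INC 1 -> ACC=0
Event 6 (INT 1): INT 1 arrives: push (IRQ0, PC=1), enter IRQ1 at PC=0 (depth now 2)
Event 7 (EXEC): [IRQ1] PC=0: DEC 2 -> ACC=-2
Event 8 (EXEC): [IRQ1] PC=1: INC 1 -> ACC=-1
Event 9 (EXEC): [IRQ1] PC=2: IRET -> resume IRQ0 at PC=1 (depth now 1)
Event 10 (INT 2): INT 2 arrives: push (IRQ0, PC=1), enter IRQ2 at PC=0 (depth now 2)
Event 11 (EXEC): [IRQ2] PC=0: DEC 2 -> ACC=-3
Event 12 (EXEC): [IRQ2] PC=1: DEC 1 -> ACC=-4
Event 13 (EXEC): [IRQ2] PC=2: DEC 3 -> ACC=-7
Event 14 (EXEC): [IRQ2] PC=3: IRET -> resume IRQ0 at PC=1 (depth now 1)
Event 15 (EXEC): [IRQ0] PC=1: DEC 3 -> ACC=-10
Event 16 (EXEC): [IRQ0] PC=2: IRET -> resume MAIN at PC=3 (depth now 0)
Event 17 (INT 2): INT 2 arrives: push (MAIN, PC=3), enter IRQ2 at PC=0 (depth now 1)
Event 18 (EXEC): [IRQ2] PC=0: DEC 2 -> ACC=-12
Event 19 (EXEC): [IRQ2] PC=1: DEC 1 -> ACC=-13
Event 20 (EXEC): [IRQ2] PC=2: DEC 3 -> ACC=-16
Event 21 (EXEC): [IRQ2] PC=3: IRET -> resume MAIN at PC=3 (depth now 0)
Event 22 (EXEC): [MAIN] PC=3: DEC 4 -> ACC=-20
Event 23 (EXEC): [MAIN] PC=4: HALT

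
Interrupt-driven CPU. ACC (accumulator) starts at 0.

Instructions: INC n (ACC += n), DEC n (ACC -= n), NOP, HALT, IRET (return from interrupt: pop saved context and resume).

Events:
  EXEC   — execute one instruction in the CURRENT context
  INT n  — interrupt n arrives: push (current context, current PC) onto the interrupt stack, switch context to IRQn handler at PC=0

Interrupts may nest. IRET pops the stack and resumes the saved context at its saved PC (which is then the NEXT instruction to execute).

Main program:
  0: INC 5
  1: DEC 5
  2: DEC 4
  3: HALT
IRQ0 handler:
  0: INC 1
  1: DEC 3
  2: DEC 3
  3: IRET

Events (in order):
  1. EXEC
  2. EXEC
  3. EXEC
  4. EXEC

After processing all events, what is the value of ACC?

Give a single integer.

Answer: -4

Derivation:
Event 1 (EXEC): [MAIN] PC=0: INC 5 -> ACC=5
Event 2 (EXEC): [MAIN] PC=1: DEC 5 -> ACC=0
Event 3 (EXEC): [MAIN] PC=2: DEC 4 -> ACC=-4
Event 4 (EXEC): [MAIN] PC=3: HALT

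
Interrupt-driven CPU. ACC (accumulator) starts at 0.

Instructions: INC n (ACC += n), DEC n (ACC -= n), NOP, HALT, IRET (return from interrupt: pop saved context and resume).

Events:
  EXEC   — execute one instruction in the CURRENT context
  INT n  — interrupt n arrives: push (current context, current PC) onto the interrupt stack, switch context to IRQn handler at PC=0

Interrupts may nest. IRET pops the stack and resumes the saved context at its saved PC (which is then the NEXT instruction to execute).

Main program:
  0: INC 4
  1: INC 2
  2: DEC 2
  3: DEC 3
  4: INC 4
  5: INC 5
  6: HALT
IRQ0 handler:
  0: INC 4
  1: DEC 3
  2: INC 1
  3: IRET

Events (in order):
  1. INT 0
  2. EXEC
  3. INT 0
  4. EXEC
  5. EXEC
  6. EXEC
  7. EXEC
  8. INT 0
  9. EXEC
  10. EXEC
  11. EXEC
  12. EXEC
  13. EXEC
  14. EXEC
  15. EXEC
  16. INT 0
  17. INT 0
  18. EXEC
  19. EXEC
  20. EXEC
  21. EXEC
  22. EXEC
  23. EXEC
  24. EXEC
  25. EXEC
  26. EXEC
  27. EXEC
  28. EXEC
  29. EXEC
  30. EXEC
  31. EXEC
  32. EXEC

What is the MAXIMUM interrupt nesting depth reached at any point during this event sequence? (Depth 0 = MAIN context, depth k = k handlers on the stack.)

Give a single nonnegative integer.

Answer: 2

Derivation:
Event 1 (INT 0): INT 0 arrives: push (MAIN, PC=0), enter IRQ0 at PC=0 (depth now 1) [depth=1]
Event 2 (EXEC): [IRQ0] PC=0: INC 4 -> ACC=4 [depth=1]
Event 3 (INT 0): INT 0 arrives: push (IRQ0, PC=1), enter IRQ0 at PC=0 (depth now 2) [depth=2]
Event 4 (EXEC): [IRQ0] PC=0: INC 4 -> ACC=8 [depth=2]
Event 5 (EXEC): [IRQ0] PC=1: DEC 3 -> ACC=5 [depth=2]
Event 6 (EXEC): [IRQ0] PC=2: INC 1 -> ACC=6 [depth=2]
Event 7 (EXEC): [IRQ0] PC=3: IRET -> resume IRQ0 at PC=1 (depth now 1) [depth=1]
Event 8 (INT 0): INT 0 arrives: push (IRQ0, PC=1), enter IRQ0 at PC=0 (depth now 2) [depth=2]
Event 9 (EXEC): [IRQ0] PC=0: INC 4 -> ACC=10 [depth=2]
Event 10 (EXEC): [IRQ0] PC=1: DEC 3 -> ACC=7 [depth=2]
Event 11 (EXEC): [IRQ0] PC=2: INC 1 -> ACC=8 [depth=2]
Event 12 (EXEC): [IRQ0] PC=3: IRET -> resume IRQ0 at PC=1 (depth now 1) [depth=1]
Event 13 (EXEC): [IRQ0] PC=1: DEC 3 -> ACC=5 [depth=1]
Event 14 (EXEC): [IRQ0] PC=2: INC 1 -> ACC=6 [depth=1]
Event 15 (EXEC): [IRQ0] PC=3: IRET -> resume MAIN at PC=0 (depth now 0) [depth=0]
Event 16 (INT 0): INT 0 arrives: push (MAIN, PC=0), enter IRQ0 at PC=0 (depth now 1) [depth=1]
Event 17 (INT 0): INT 0 arrives: push (IRQ0, PC=0), enter IRQ0 at PC=0 (depth now 2) [depth=2]
Event 18 (EXEC): [IRQ0] PC=0: INC 4 -> ACC=10 [depth=2]
Event 19 (EXEC): [IRQ0] PC=1: DEC 3 -> ACC=7 [depth=2]
Event 20 (EXEC): [IRQ0] PC=2: INC 1 -> ACC=8 [depth=2]
Event 21 (EXEC): [IRQ0] PC=3: IRET -> resume IRQ0 at PC=0 (depth now 1) [depth=1]
Event 22 (EXEC): [IRQ0] PC=0: INC 4 -> ACC=12 [depth=1]
Event 23 (EXEC): [IRQ0] PC=1: DEC 3 -> ACC=9 [depth=1]
Event 24 (EXEC): [IRQ0] PC=2: INC 1 -> ACC=10 [depth=1]
Event 25 (EXEC): [IRQ0] PC=3: IRET -> resume MAIN at PC=0 (depth now 0) [depth=0]
Event 26 (EXEC): [MAIN] PC=0: INC 4 -> ACC=14 [depth=0]
Event 27 (EXEC): [MAIN] PC=1: INC 2 -> ACC=16 [depth=0]
Event 28 (EXEC): [MAIN] PC=2: DEC 2 -> ACC=14 [depth=0]
Event 29 (EXEC): [MAIN] PC=3: DEC 3 -> ACC=11 [depth=0]
Event 30 (EXEC): [MAIN] PC=4: INC 4 -> ACC=15 [depth=0]
Event 31 (EXEC): [MAIN] PC=5: INC 5 -> ACC=20 [depth=0]
Event 32 (EXEC): [MAIN] PC=6: HALT [depth=0]
Max depth observed: 2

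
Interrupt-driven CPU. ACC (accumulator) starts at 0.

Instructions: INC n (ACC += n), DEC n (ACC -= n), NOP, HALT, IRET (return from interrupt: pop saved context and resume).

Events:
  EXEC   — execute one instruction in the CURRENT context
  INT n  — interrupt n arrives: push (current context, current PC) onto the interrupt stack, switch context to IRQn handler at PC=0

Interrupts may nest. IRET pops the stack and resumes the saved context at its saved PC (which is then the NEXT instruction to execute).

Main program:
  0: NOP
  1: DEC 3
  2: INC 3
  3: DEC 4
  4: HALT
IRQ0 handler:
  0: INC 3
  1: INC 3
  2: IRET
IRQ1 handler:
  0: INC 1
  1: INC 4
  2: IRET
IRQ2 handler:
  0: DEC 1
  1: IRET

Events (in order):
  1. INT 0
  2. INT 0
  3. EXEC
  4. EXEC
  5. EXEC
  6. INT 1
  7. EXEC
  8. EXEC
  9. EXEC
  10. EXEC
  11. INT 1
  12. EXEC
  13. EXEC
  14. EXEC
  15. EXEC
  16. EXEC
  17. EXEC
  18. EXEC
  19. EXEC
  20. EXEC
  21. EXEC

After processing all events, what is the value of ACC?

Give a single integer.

Event 1 (INT 0): INT 0 arrives: push (MAIN, PC=0), enter IRQ0 at PC=0 (depth now 1)
Event 2 (INT 0): INT 0 arrives: push (IRQ0, PC=0), enter IRQ0 at PC=0 (depth now 2)
Event 3 (EXEC): [IRQ0] PC=0: INC 3 -> ACC=3
Event 4 (EXEC): [IRQ0] PC=1: INC 3 -> ACC=6
Event 5 (EXEC): [IRQ0] PC=2: IRET -> resume IRQ0 at PC=0 (depth now 1)
Event 6 (INT 1): INT 1 arrives: push (IRQ0, PC=0), enter IRQ1 at PC=0 (depth now 2)
Event 7 (EXEC): [IRQ1] PC=0: INC 1 -> ACC=7
Event 8 (EXEC): [IRQ1] PC=1: INC 4 -> ACC=11
Event 9 (EXEC): [IRQ1] PC=2: IRET -> resume IRQ0 at PC=0 (depth now 1)
Event 10 (EXEC): [IRQ0] PC=0: INC 3 -> ACC=14
Event 11 (INT 1): INT 1 arrives: push (IRQ0, PC=1), enter IRQ1 at PC=0 (depth now 2)
Event 12 (EXEC): [IRQ1] PC=0: INC 1 -> ACC=15
Event 13 (EXEC): [IRQ1] PC=1: INC 4 -> ACC=19
Event 14 (EXEC): [IRQ1] PC=2: IRET -> resume IRQ0 at PC=1 (depth now 1)
Event 15 (EXEC): [IRQ0] PC=1: INC 3 -> ACC=22
Event 16 (EXEC): [IRQ0] PC=2: IRET -> resume MAIN at PC=0 (depth now 0)
Event 17 (EXEC): [MAIN] PC=0: NOP
Event 18 (EXEC): [MAIN] PC=1: DEC 3 -> ACC=19
Event 19 (EXEC): [MAIN] PC=2: INC 3 -> ACC=22
Event 20 (EXEC): [MAIN] PC=3: DEC 4 -> ACC=18
Event 21 (EXEC): [MAIN] PC=4: HALT

Answer: 18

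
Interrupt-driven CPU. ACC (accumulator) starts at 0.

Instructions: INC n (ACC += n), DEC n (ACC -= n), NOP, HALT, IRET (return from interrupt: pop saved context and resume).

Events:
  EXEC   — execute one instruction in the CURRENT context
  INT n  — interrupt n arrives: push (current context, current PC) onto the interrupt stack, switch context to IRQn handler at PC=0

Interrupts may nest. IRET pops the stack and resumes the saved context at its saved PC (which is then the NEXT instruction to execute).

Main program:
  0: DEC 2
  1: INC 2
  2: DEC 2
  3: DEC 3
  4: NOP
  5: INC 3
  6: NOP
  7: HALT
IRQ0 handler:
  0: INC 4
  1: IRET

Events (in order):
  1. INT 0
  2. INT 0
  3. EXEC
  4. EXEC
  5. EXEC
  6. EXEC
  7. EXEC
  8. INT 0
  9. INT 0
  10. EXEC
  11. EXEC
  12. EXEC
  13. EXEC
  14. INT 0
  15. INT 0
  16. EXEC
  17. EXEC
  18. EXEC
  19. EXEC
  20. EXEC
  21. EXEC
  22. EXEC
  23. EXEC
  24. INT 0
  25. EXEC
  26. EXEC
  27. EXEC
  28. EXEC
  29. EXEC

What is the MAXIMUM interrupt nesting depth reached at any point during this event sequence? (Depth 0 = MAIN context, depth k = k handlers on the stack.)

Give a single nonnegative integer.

Answer: 2

Derivation:
Event 1 (INT 0): INT 0 arrives: push (MAIN, PC=0), enter IRQ0 at PC=0 (depth now 1) [depth=1]
Event 2 (INT 0): INT 0 arrives: push (IRQ0, PC=0), enter IRQ0 at PC=0 (depth now 2) [depth=2]
Event 3 (EXEC): [IRQ0] PC=0: INC 4 -> ACC=4 [depth=2]
Event 4 (EXEC): [IRQ0] PC=1: IRET -> resume IRQ0 at PC=0 (depth now 1) [depth=1]
Event 5 (EXEC): [IRQ0] PC=0: INC 4 -> ACC=8 [depth=1]
Event 6 (EXEC): [IRQ0] PC=1: IRET -> resume MAIN at PC=0 (depth now 0) [depth=0]
Event 7 (EXEC): [MAIN] PC=0: DEC 2 -> ACC=6 [depth=0]
Event 8 (INT 0): INT 0 arrives: push (MAIN, PC=1), enter IRQ0 at PC=0 (depth now 1) [depth=1]
Event 9 (INT 0): INT 0 arrives: push (IRQ0, PC=0), enter IRQ0 at PC=0 (depth now 2) [depth=2]
Event 10 (EXEC): [IRQ0] PC=0: INC 4 -> ACC=10 [depth=2]
Event 11 (EXEC): [IRQ0] PC=1: IRET -> resume IRQ0 at PC=0 (depth now 1) [depth=1]
Event 12 (EXEC): [IRQ0] PC=0: INC 4 -> ACC=14 [depth=1]
Event 13 (EXEC): [IRQ0] PC=1: IRET -> resume MAIN at PC=1 (depth now 0) [depth=0]
Event 14 (INT 0): INT 0 arrives: push (MAIN, PC=1), enter IRQ0 at PC=0 (depth now 1) [depth=1]
Event 15 (INT 0): INT 0 arrives: push (IRQ0, PC=0), enter IRQ0 at PC=0 (depth now 2) [depth=2]
Event 16 (EXEC): [IRQ0] PC=0: INC 4 -> ACC=18 [depth=2]
Event 17 (EXEC): [IRQ0] PC=1: IRET -> resume IRQ0 at PC=0 (depth now 1) [depth=1]
Event 18 (EXEC): [IRQ0] PC=0: INC 4 -> ACC=22 [depth=1]
Event 19 (EXEC): [IRQ0] PC=1: IRET -> resume MAIN at PC=1 (depth now 0) [depth=0]
Event 20 (EXEC): [MAIN] PC=1: INC 2 -> ACC=24 [depth=0]
Event 21 (EXEC): [MAIN] PC=2: DEC 2 -> ACC=22 [depth=0]
Event 22 (EXEC): [MAIN] PC=3: DEC 3 -> ACC=19 [depth=0]
Event 23 (EXEC): [MAIN] PC=4: NOP [depth=0]
Event 24 (INT 0): INT 0 arrives: push (MAIN, PC=5), enter IRQ0 at PC=0 (depth now 1) [depth=1]
Event 25 (EXEC): [IRQ0] PC=0: INC 4 -> ACC=23 [depth=1]
Event 26 (EXEC): [IRQ0] PC=1: IRET -> resume MAIN at PC=5 (depth now 0) [depth=0]
Event 27 (EXEC): [MAIN] PC=5: INC 3 -> ACC=26 [depth=0]
Event 28 (EXEC): [MAIN] PC=6: NOP [depth=0]
Event 29 (EXEC): [MAIN] PC=7: HALT [depth=0]
Max depth observed: 2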